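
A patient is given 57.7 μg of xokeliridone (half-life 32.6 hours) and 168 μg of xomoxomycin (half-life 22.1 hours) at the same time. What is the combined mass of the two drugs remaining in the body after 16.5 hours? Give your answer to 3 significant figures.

141 μg

xokeliridone: 57.7 × (1/2)^(16.5/32.6) = 57.7 × (1/2)^0.50613 ≈ 40.627 μg.
xomoxomycin: 168 × (1/2)^(16.5/22.1) = 168 × (1/2)^0.74661 ≈ 100.13 μg.
Total = 40.627 + 100.13 ≈ 140.76 μg.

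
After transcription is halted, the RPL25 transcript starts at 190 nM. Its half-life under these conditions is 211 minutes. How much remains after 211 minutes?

Elapsed time is 1 half-life (211/211).
Each half-life halves the amount: 190 × (1/2)^1 = 190/2 = 95 nM.

95 nM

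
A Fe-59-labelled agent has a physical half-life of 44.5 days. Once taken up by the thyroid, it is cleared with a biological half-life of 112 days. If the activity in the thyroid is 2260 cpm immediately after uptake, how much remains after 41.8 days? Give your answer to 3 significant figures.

910 cpm

1/t_eff = 1/t_phys + 1/t_biol = 1/44.5 + 1/112 = 0.0314 per day.
t_eff = 44.5 × 112 / (44.5 + 112) ≈ 31.847 days.
Remaining = 2260 × (1/2)^(41.8/31.847) = 2260 × (1/2)^1.3125 ≈ 909.9 cpm.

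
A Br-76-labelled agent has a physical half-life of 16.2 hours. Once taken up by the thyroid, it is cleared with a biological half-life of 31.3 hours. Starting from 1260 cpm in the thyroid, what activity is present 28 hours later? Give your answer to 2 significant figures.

200 cpm

1/t_eff = 1/t_phys + 1/t_biol = 1/16.2 + 1/31.3 = 0.093677 per hour.
t_eff = 16.2 × 31.3 / (16.2 + 31.3) ≈ 10.675 hours.
Remaining = 1260 × (1/2)^(28/10.675) = 1260 × (1/2)^2.623 ≈ 204.54 cpm.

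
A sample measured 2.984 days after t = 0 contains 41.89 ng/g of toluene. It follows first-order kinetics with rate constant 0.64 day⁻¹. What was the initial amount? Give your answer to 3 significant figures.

283 ng/g

t½ = ln 2 / λ = 0.69315 / 0.64 ≈ 1.083 days.
Number of half-lives elapsed: n = 2.984/1.083 ≈ 2.7552.
A₀ = A × 2^n = 41.89 × 2^2.7552 = 41.89 × 6.7515 ≈ 282.82 ng/g.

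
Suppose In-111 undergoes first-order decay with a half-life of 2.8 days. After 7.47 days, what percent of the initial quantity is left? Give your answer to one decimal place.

n = 7.47/2.8 ≈ 2.6679 half-lives.
Fraction remaining = (1/2)^2.6679 ≈ 0.15736, i.e. 15.736%.

15.7%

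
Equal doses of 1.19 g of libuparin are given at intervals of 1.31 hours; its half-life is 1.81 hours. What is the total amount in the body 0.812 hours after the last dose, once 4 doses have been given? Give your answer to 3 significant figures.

1.91 g

The 4 doses were given 4.742, 3.432, 2.122, 0.812 hours ago.
Total = 1.19·(1/2)^(4.742/1.81) + 1.19·(1/2)^(3.432/1.81) + 1.19·(1/2)^(2.122/1.81) + 1.19·(1/2)^(0.812/1.81)
      = 0.19359 + 0.31971 + 0.52799 + 0.87197 ≈ 1.9133 g.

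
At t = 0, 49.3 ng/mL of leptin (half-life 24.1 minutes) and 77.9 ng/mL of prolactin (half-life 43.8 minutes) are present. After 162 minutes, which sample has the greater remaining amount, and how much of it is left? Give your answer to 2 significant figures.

leptin: 49.3 × (1/2)^6.722 ≈ 0.46701 ng/mL.
prolactin: 77.9 × (1/2)^3.6986 ≈ 5.9998 ng/mL.
Prolactin has more remaining, at ≈ 5.9998 ng/mL.

prolactin, 6.0 ng/mL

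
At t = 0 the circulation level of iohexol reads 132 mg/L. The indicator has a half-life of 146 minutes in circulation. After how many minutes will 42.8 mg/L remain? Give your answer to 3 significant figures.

Fraction remaining = 42.8/132 ≈ 0.32424.
n = log₂(132/42.8) = ln(3.0841)/ln 2 ≈ 1.6249 half-lives.
t = n × t½ = 1.6249 × 146 ≈ 237.23 minutes.

237 minutes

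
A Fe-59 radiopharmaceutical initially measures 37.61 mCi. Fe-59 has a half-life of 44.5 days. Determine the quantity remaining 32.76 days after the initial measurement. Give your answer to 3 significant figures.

Number of half-lives: n = 32.76/44.5 ≈ 0.73618.
Remaining = 37.61 × (1/2)^0.73618 = 37.61 × 0.60033 ≈ 22.578 mCi.

22.6 mCi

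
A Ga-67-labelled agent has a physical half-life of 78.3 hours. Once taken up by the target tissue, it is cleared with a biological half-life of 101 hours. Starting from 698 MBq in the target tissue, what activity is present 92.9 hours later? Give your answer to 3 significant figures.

162 MBq

1/t_eff = 1/t_phys + 1/t_biol = 1/78.3 + 1/101 = 0.022672 per hour.
t_eff = 78.3 × 101 / (78.3 + 101) ≈ 44.107 hours.
Remaining = 698 × (1/2)^(92.9/44.107) = 698 × (1/2)^2.1063 ≈ 162.11 MBq.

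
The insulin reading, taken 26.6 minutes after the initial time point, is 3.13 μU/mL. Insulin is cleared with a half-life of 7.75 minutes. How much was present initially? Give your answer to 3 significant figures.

33.8 μU/mL

Number of half-lives elapsed: n = 26.6/7.75 ≈ 3.4323.
A₀ = A × 2^n = 3.13 × 2^3.4323 = 3.13 × 10.795 ≈ 33.788 μU/mL.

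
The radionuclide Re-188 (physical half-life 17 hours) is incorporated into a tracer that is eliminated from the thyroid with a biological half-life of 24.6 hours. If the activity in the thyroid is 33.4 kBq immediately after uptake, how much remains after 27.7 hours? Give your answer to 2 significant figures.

1/t_eff = 1/t_phys + 1/t_biol = 1/17 + 1/24.6 = 0.099474 per hour.
t_eff = 17 × 24.6 / (17 + 24.6) ≈ 10.053 hours.
Remaining = 33.4 × (1/2)^(27.7/10.053) = 33.4 × (1/2)^2.7554 ≈ 4.9463 kBq.

4.9 kBq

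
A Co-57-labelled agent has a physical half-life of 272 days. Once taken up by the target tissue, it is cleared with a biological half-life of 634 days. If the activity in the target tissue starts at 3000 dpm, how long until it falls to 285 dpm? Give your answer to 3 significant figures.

646 days

1/t_eff = 1/t_phys + 1/t_biol = 1/272 + 1/634 = 0.0052538 per day.
t_eff = 272 × 634 / (272 + 634) ≈ 190.34 days.
n = log₂(3000/285) ≈ 3.3959; t = 3.3959 × 190.34 ≈ 646.38 days.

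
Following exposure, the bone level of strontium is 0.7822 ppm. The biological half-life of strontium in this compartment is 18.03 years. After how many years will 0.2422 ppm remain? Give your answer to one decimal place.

Fraction remaining = 0.2422/0.7822 ≈ 0.30964.
n = log₂(0.7822/0.2422) = ln(3.2296)/ln 2 ≈ 1.6913 half-lives.
t = n × t½ = 1.6913 × 18.03 ≈ 30.495 years.

30.5 years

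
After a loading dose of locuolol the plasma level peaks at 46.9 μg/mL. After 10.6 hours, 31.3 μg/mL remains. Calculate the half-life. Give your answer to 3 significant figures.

A/A₀ = 31.3/46.9 ≈ 0.66738.
n = log₂(1.4984) ≈ 0.58343 half-lives elapsed in 10.6 hours.
t½ = 10.6/0.58343 ≈ 18.169 hours.

18.2 hours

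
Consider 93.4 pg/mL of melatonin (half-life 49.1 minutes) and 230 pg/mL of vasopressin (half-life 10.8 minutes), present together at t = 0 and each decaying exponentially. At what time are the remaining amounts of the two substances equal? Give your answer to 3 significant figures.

Set 93.4·(1/2)^(t/49.1) = 230·(1/2)^(t/10.8).
Taking log₂: log₂(93.4/230) = t·(1/49.1 − 1/10.8).
log₂(0.40609) = -1.3001; 1/49.1 − 1/10.8 = -0.072226.
t = -1.3001 / -0.072226 ≈ 18.001 minutes.

18.0 minutes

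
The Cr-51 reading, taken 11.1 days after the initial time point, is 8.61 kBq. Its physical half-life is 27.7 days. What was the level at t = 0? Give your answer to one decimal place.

11.4 kBq

Number of half-lives elapsed: n = 11.1/27.7 ≈ 0.40072.
A₀ = A × 2^n = 8.61 × 2^0.40072 = 8.61 × 1.3202 ≈ 11.367 kBq.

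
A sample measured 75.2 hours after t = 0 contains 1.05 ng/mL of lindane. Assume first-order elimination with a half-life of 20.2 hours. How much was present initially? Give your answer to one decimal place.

13.9 ng/mL

Number of half-lives elapsed: n = 75.2/20.2 ≈ 3.7228.
A₀ = A × 2^n = 1.05 × 2^3.7228 = 1.05 × 13.203 ≈ 13.863 ng/mL.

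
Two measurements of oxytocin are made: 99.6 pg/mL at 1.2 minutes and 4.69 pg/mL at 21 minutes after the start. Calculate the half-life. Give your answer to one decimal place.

4.5 minutes

Over Δt = 21 − 1.2 = 19.8 minutes, the level fell by a factor of 99.6/4.69 ≈ 21.237.
n = log₂(21.237) ≈ 4.4085 half-lives, so t½ = 19.8/4.4085 ≈ 4.4913 minutes.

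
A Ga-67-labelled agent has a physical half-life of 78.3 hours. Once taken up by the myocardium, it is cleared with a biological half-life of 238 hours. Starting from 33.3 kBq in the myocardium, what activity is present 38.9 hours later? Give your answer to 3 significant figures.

21.1 kBq

1/t_eff = 1/t_phys + 1/t_biol = 1/78.3 + 1/238 = 0.016973 per hour.
t_eff = 78.3 × 238 / (78.3 + 238) ≈ 58.917 hours.
Remaining = 33.3 × (1/2)^(38.9/58.917) = 33.3 × (1/2)^0.66025 ≈ 21.071 kBq.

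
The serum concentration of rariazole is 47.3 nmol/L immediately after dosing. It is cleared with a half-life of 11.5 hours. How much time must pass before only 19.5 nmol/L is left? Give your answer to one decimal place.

Fraction remaining = 19.5/47.3 ≈ 0.41226.
n = log₂(47.3/19.5) = ln(2.4256)/ln 2 ≈ 1.2784 half-lives.
t = n × t½ = 1.2784 × 11.5 ≈ 14.701 hours.

14.7 hours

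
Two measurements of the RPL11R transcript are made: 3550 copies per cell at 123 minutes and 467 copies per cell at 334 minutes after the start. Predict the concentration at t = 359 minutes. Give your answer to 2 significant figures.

Over Δt = 334 − 123 = 211 minutes, the level fell by a factor of 3550/467 ≈ 7.6017.
n = log₂(7.6017) ≈ 2.9263 half-lives, so t½ = 211/2.9263 ≈ 72.104 minutes.
From t = 334 to t = 359: 467 × (1/2)^((359−334)/72.104) ≈ 367.23 copies per cell.

370 copies per cell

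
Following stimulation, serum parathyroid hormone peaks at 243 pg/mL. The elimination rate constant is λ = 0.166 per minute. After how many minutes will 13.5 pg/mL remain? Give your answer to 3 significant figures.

17.4 minutes

t½ = ln 2 / λ = 0.69315 / 0.166 ≈ 4.1756 minutes.
Fraction remaining = 13.5/243 ≈ 0.055556.
n = log₂(243/13.5) = ln(18)/ln 2 ≈ 4.1699 half-lives.
t = n × t½ = 4.1699 × 4.1756 ≈ 17.412 minutes.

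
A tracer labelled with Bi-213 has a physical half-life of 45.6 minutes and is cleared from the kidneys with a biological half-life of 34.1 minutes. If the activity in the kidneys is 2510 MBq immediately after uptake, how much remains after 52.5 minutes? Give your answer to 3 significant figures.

389 MBq

1/t_eff = 1/t_phys + 1/t_biol = 1/45.6 + 1/34.1 = 0.051255 per minute.
t_eff = 45.6 × 34.1 / (45.6 + 34.1) ≈ 19.51 minutes.
Remaining = 2510 × (1/2)^(52.5/19.51) = 2510 × (1/2)^2.6909 ≈ 388.71 MBq.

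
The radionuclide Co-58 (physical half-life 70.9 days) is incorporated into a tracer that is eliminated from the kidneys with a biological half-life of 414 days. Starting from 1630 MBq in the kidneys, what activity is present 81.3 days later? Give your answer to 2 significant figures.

640 MBq

1/t_eff = 1/t_phys + 1/t_biol = 1/70.9 + 1/414 = 0.01652 per day.
t_eff = 70.9 × 414 / (70.9 + 414) ≈ 60.533 days.
Remaining = 1630 × (1/2)^(81.3/60.533) = 1630 × (1/2)^1.3431 ≈ 642.52 MBq.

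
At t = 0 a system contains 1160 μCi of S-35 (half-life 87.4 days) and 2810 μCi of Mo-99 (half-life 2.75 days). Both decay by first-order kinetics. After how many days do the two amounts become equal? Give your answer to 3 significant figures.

3.62 days

Set 1160·(1/2)^(t/87.4) = 2810·(1/2)^(t/2.75).
Taking log₂: log₂(1160/2810) = t·(1/87.4 − 1/2.75).
log₂(0.41281) = -1.2764; 1/87.4 − 1/2.75 = -0.35219.
t = -1.2764 / -0.35219 ≈ 3.6243 days.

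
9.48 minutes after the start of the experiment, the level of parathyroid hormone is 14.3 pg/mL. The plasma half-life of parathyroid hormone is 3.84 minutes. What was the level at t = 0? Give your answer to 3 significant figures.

Number of half-lives elapsed: n = 9.48/3.84 ≈ 2.4688.
A₀ = A × 2^n = 14.3 × 2^2.4688 = 14.3 × 5.5356 ≈ 79.16 pg/mL.

79.2 pg/mL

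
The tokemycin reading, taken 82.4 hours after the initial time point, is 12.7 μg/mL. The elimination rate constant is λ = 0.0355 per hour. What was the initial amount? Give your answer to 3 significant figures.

237 μg/mL

t½ = ln 2 / λ = 0.69315 / 0.0355 ≈ 19.525 hours.
Number of half-lives elapsed: n = 82.4/19.525 ≈ 4.2202.
A₀ = A × 2^n = 12.7 × 2^4.2202 = 12.7 × 18.638 ≈ 236.7 μg/mL.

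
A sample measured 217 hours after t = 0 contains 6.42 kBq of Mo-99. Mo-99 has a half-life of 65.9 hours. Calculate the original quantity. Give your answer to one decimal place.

62.9 kBq

Number of half-lives elapsed: n = 217/65.9 ≈ 3.2929.
A₀ = A × 2^n = 6.42 × 2^3.2929 = 6.42 × 9.8006 ≈ 62.92 kBq.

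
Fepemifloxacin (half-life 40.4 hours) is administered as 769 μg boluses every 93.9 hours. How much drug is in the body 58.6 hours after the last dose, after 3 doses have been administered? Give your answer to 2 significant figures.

The 3 doses were given 246.4, 152.5, 58.6 hours ago.
Total = 769·(1/2)^(246.4/40.4) + 769·(1/2)^(152.5/40.4) + 769·(1/2)^(58.6/40.4)
      = 11.219 + 56.184 + 281.37 ≈ 348.78 μg.

350 μg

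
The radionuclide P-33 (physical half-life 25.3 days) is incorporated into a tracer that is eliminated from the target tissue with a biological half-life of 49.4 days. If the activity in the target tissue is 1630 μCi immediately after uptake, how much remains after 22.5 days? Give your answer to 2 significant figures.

1/t_eff = 1/t_phys + 1/t_biol = 1/25.3 + 1/49.4 = 0.059769 per day.
t_eff = 25.3 × 49.4 / (25.3 + 49.4) ≈ 16.731 days.
Remaining = 1630 × (1/2)^(22.5/16.731) = 1630 × (1/2)^1.3448 ≈ 641.75 μCi.

640 μCi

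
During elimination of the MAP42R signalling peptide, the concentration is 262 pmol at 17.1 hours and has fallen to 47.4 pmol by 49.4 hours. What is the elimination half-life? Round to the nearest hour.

Over Δt = 49.4 − 17.1 = 32.3 hours, the level fell by a factor of 262/47.4 ≈ 5.5274.
n = log₂(5.5274) ≈ 2.4666 half-lives, so t½ = 32.3/2.4666 ≈ 13.095 hours.

13 hours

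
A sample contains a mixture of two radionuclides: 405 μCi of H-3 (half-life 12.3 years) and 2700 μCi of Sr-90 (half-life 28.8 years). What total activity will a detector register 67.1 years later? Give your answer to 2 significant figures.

550 μCi

H-3: 405 × (1/2)^(67.1/12.3) = 405 × (1/2)^5.4553 ≈ 9.231 μCi.
Sr-90: 2700 × (1/2)^(67.1/28.8) = 2700 × (1/2)^2.3299 ≈ 537.04 μCi.
Total = 9.231 + 537.04 ≈ 546.27 μCi.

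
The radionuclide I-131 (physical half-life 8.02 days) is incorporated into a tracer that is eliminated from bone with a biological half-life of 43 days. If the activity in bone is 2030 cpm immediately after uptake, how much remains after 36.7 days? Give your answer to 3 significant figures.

1/t_eff = 1/t_phys + 1/t_biol = 1/8.02 + 1/43 = 0.14794 per day.
t_eff = 8.02 × 43 / (8.02 + 43) ≈ 6.7593 days.
Remaining = 2030 × (1/2)^(36.7/6.7593) = 2030 × (1/2)^5.4295 ≈ 47.102 cpm.

47.1 cpm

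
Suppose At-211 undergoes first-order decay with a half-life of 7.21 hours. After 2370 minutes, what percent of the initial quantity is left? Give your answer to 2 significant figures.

2.2%

2370 minutes = 39.5 hours.
n = 39.5/7.21 ≈ 5.4785 half-lives.
Fraction remaining = (1/2)^5.4785 ≈ 0.022429, i.e. 2.2429%.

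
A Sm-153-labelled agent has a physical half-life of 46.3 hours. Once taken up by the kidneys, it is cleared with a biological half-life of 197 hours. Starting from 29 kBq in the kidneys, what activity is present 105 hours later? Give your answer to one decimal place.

4.2 kBq

1/t_eff = 1/t_phys + 1/t_biol = 1/46.3 + 1/197 = 0.026674 per hour.
t_eff = 46.3 × 197 / (46.3 + 197) ≈ 37.489 hours.
Remaining = 29 × (1/2)^(105/37.489) = 29 × (1/2)^2.8008 ≈ 4.1617 kBq.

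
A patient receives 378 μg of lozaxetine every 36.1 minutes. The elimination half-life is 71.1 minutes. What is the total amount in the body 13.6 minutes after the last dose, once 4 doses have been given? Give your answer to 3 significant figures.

843 μg

The 4 doses were given 121.9, 85.8, 49.7, 13.6 minutes ago.
Total = 378·(1/2)^(121.9/71.1) + 378·(1/2)^(85.8/71.1) + 378·(1/2)^(49.7/71.1) + 378·(1/2)^(13.6/71.1)
      = 115.18 + 163.77 + 232.85 + 331.06 ≈ 842.85 μg.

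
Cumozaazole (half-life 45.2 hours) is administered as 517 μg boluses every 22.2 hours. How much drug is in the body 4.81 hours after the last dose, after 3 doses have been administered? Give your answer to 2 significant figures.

1100 μg

The 3 doses were given 49.21, 27.01, 4.81 hours ago.
Total = 517·(1/2)^(49.21/45.2) + 517·(1/2)^(27.01/45.2) + 517·(1/2)^(4.81/45.2)
      = 243.08 + 341.67 + 480.24 ≈ 1065 μg.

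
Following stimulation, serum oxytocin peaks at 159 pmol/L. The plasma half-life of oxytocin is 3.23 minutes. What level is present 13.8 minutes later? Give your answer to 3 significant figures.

8.23 pmol/L

Number of half-lives: n = 13.8/3.23 ≈ 4.2724.
Remaining = 159 × (1/2)^4.2724 = 159 × 0.051745 ≈ 8.2274 pmol/L.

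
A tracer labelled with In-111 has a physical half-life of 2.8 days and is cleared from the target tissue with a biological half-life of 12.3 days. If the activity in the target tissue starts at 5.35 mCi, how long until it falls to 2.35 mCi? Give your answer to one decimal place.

2.7 days

1/t_eff = 1/t_phys + 1/t_biol = 1/2.8 + 1/12.3 = 0.43844 per day.
t_eff = 2.8 × 12.3 / (2.8 + 12.3) ≈ 2.2808 days.
n = log₂(5.35/2.35) ≈ 1.1869; t = 1.1869 × 2.2808 ≈ 2.707 days.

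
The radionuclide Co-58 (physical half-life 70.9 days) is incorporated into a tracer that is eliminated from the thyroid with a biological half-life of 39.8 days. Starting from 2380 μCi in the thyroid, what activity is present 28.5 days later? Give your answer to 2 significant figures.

1/t_eff = 1/t_phys + 1/t_biol = 1/70.9 + 1/39.8 = 0.03923 per day.
t_eff = 70.9 × 39.8 / (70.9 + 39.8) ≈ 25.491 days.
Remaining = 2380 × (1/2)^(28.5/25.491) = 2380 × (1/2)^1.1181 ≈ 1096.5 μCi.

1100 μCi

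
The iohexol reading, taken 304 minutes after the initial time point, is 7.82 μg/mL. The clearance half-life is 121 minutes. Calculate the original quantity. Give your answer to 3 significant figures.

44.6 μg/mL

Number of half-lives elapsed: n = 304/121 ≈ 2.5124.
A₀ = A × 2^n = 7.82 × 2^2.5124 = 7.82 × 5.7057 ≈ 44.618 μg/mL.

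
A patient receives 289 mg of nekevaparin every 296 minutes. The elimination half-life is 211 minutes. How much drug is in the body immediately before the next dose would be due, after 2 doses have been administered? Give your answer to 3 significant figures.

151 mg

The 2 doses were given 592, 296 minutes ago.
Total = 289·(1/2)^(592/211) + 289·(1/2)^(296/211)
      = 41.333 + 109.29 ≈ 150.63 mg.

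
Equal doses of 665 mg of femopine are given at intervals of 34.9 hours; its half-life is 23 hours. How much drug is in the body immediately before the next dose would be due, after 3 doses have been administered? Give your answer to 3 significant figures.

The 3 doses were given 104.7, 69.8, 34.9 hours ago.
Total = 665·(1/2)^(104.7/23) + 665·(1/2)^(69.8/23) + 665·(1/2)^(34.9/23)
      = 28.345 + 81.145 + 232.3 ≈ 341.79 mg.

342 mg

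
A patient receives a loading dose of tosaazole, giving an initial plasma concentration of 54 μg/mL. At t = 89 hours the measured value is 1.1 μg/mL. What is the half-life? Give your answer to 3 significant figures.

15.8 hours

A/A₀ = 1.1/54 ≈ 0.02037.
n = log₂(49.091) ≈ 5.6174 half-lives elapsed in 89 hours.
t½ = 89/5.6174 ≈ 15.844 hours.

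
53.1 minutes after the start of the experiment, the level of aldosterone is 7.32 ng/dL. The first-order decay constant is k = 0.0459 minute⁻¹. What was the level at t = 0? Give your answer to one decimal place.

83.8 ng/dL

t½ = ln 2 / k = 0.69315 / 0.0459 ≈ 15.101 minutes.
Number of half-lives elapsed: n = 53.1/15.101 ≈ 3.5163.
A₀ = A × 2^n = 7.32 × 2^3.5163 = 7.32 × 11.442 ≈ 83.755 ng/dL.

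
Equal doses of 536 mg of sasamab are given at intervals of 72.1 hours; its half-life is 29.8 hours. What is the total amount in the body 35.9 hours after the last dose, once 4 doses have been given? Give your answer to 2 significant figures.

The 4 doses were given 252.2, 180.1, 108, 35.9 hours ago.
Total = 536·(1/2)^(252.2/29.8) + 536·(1/2)^(180.1/29.8) + 536·(1/2)^(108/29.8) + 536·(1/2)^(35.9/29.8)
      = 1.5189 + 8.1255 + 43.469 + 232.55 ≈ 285.66 mg.

290 mg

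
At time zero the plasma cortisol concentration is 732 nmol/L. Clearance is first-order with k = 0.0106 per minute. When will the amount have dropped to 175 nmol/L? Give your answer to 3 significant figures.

t½ = ln 2 / k = 0.69315 / 0.0106 ≈ 65.391 minutes.
Fraction remaining = 175/732 ≈ 0.23907.
n = log₂(732/175) = ln(4.1829)/ln 2 ≈ 2.0645 half-lives.
t = n × t½ = 2.0645 × 65.391 ≈ 135 minutes.

135 minutes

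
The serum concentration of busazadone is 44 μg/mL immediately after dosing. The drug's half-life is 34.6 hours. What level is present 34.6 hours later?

Elapsed time is 1 half-life (34.6/34.6).
Each half-life halves the amount: 44 × (1/2)^1 = 44/2 = 22 μg/mL.

22 μg/mL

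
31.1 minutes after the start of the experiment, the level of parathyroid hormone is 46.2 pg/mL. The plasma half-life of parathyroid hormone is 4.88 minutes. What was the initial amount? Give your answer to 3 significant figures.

3830 pg/mL

Number of half-lives elapsed: n = 31.1/4.88 ≈ 6.373.
A₀ = A × 2^n = 46.2 × 2^6.373 = 46.2 × 82.88 ≈ 3829.1 pg/mL.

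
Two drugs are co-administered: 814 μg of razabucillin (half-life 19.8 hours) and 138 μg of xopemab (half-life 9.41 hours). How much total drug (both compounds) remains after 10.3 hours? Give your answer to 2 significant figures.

razabucillin: 814 × (1/2)^(10.3/19.8) = 814 × (1/2)^0.5202 ≈ 567.58 μg.
xopemab: 138 × (1/2)^(10.3/9.41) = 138 × (1/2)^1.0946 ≈ 64.622 μg.
Total = 567.58 + 64.622 ≈ 632.2 μg.

630 μg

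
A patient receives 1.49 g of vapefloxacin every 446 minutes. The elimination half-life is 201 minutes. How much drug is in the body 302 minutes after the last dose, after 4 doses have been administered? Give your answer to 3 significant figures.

0.668 g

The 4 doses were given 1640, 1194, 748, 302 minutes ago.
Total = 1.49·(1/2)^(1640/201) + 1.49·(1/2)^(1194/201) + 1.49·(1/2)^(748/201) + 1.49·(1/2)^(302/201)
      = 0.0052122 + 0.024265 + 0.11296 + 0.52589 ≈ 0.66833 g.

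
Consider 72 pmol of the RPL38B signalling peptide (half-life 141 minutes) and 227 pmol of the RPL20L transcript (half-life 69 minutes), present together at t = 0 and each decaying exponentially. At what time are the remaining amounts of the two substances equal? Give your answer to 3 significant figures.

Set 72·(1/2)^(t/141) = 227·(1/2)^(t/69).
Taking log₂: log₂(72/227) = t·(1/141 − 1/69).
log₂(0.31718) = -1.6566; 1/141 − 1/69 = -0.0074006.
t = -1.6566 / -0.0074006 ≈ 223.85 minutes.

224 minutes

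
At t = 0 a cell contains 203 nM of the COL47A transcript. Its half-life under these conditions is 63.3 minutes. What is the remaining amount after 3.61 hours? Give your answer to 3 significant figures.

18.9 nM

Convert the elapsed time: 3.61 hours = 216.6 minutes.
Number of half-lives: n = 216.6/63.3 ≈ 3.4218.
Remaining = 203 × (1/2)^3.4218 = 203 × 0.093312 ≈ 18.942 nM.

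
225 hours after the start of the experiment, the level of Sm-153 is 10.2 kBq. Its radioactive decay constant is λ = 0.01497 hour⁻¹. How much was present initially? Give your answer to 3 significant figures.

t½ = ln 2 / λ = 0.69315 / 0.01497 ≈ 46.302 hours.
Number of half-lives elapsed: n = 225/46.302 ≈ 4.8594.
A₀ = A × 2^n = 10.2 × 2^4.8594 = 10.2 × 29.028 ≈ 296.08 kBq.

296 kBq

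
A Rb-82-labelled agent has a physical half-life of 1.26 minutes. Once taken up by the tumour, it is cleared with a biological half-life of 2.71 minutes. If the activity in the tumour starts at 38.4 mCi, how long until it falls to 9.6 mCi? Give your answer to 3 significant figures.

1/t_eff = 1/t_phys + 1/t_biol = 1/1.26 + 1/2.71 = 1.1627 per minute.
t_eff = 1.26 × 2.71 / (1.26 + 2.71) ≈ 0.8601 minutes.
n = log₂(38.4/9.6) ≈ 2; t = 2 × 0.8601 ≈ 1.7202 minutes.

1.72 minutes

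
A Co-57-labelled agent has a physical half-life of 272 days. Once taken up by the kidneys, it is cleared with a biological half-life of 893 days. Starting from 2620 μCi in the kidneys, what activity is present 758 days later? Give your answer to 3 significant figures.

1/t_eff = 1/t_phys + 1/t_biol = 1/272 + 1/893 = 0.0047963 per day.
t_eff = 272 × 893 / (272 + 893) ≈ 208.49 days.
Remaining = 2620 × (1/2)^(758/208.49) = 2620 × (1/2)^3.6356 ≈ 210.8 μCi.

211 μCi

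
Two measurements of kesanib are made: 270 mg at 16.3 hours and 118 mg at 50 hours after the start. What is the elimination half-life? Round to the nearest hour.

28 hours

Over Δt = 50 − 16.3 = 33.7 hours, the level fell by a factor of 270/118 ≈ 2.2881.
n = log₂(2.2881) ≈ 1.1942 half-lives, so t½ = 33.7/1.1942 ≈ 28.22 hours.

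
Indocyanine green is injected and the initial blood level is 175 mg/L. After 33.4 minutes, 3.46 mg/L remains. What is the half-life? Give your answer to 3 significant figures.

A/A₀ = 3.46/175 ≈ 0.019771.
n = log₂(50.578) ≈ 5.6604 half-lives elapsed in 33.4 minutes.
t½ = 33.4/5.6604 ≈ 5.9006 minutes.

5.90 minutes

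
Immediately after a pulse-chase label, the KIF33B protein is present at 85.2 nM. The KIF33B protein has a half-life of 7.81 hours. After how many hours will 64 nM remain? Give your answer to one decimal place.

Fraction remaining = 64/85.2 ≈ 0.75117.
n = log₂(85.2/64) = ln(1.3313)/ln 2 ≈ 0.41278 half-lives.
t = n × t½ = 0.41278 × 7.81 ≈ 3.2238 hours.

3.2 hours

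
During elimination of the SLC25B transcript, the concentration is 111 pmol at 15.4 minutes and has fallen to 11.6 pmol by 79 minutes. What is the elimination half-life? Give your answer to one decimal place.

19.5 minutes

Over Δt = 79 − 15.4 = 63.6 minutes, the level fell by a factor of 111/11.6 ≈ 9.569.
n = log₂(9.569) ≈ 3.2584 half-lives, so t½ = 63.6/3.2584 ≈ 19.519 minutes.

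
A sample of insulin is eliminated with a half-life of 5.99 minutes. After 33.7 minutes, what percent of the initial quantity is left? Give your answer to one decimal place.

n = 33.7/5.99 ≈ 5.626 half-lives.
Fraction remaining = (1/2)^5.626 ≈ 0.020248, i.e. 2.0248%.

2.0%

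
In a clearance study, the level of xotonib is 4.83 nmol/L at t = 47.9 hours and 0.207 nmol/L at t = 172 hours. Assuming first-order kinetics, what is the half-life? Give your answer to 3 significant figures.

27.3 hours

Over Δt = 172 − 47.9 = 124.1 hours, the level fell by a factor of 4.83/0.207 ≈ 23.333.
n = log₂(23.333) ≈ 4.5443 half-lives, so t½ = 124.1/4.5443 ≈ 27.309 hours.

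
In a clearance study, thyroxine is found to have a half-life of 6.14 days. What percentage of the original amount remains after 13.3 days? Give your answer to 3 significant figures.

22.3%

n = 13.3/6.14 ≈ 2.1661 half-lives.
Fraction remaining = (1/2)^2.1661 ≈ 0.22281, i.e. 22.281%.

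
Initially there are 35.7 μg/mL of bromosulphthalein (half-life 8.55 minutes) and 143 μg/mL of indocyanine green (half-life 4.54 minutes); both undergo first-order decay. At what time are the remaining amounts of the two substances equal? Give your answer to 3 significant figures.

Set 35.7·(1/2)^(t/8.55) = 143·(1/2)^(t/4.54).
Taking log₂: log₂(35.7/143) = t·(1/8.55 − 1/4.54).
log₂(0.24965) = -2.002; 1/8.55 − 1/4.54 = -0.10331.
t = -2.002 / -0.10331 ≈ 19.38 minutes.

19.4 minutes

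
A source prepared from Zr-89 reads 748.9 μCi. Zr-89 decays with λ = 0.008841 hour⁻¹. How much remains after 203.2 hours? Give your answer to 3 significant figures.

t½ = ln 2 / λ = 0.69315 / 0.008841 ≈ 78.401 hours.
Number of half-lives: n = 203.2/78.401 ≈ 2.5918.
Remaining = 748.9 × (1/2)^2.5918 = 748.9 × 0.16588 ≈ 124.23 μCi.

124 μCi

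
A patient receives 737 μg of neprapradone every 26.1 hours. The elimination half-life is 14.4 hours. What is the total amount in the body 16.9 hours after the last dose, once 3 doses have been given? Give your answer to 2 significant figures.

450 μg

The 3 doses were given 69.1, 43, 16.9 hours ago.
Total = 737·(1/2)^(69.1/14.4) + 737·(1/2)^(43/14.4) + 737·(1/2)^(16.9/14.4)
      = 26.481 + 93.016 + 326.72 ≈ 446.22 μg.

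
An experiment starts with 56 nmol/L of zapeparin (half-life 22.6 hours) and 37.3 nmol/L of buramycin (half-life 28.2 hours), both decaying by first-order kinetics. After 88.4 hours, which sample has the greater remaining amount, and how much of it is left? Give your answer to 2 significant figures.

zapeparin: 56 × (1/2)^3.9115 ≈ 3.7214 nmol/L.
buramycin: 37.3 × (1/2)^3.1348 ≈ 4.2467 nmol/L.
Buramycin has more remaining, at ≈ 4.2467 nmol/L.

buramycin, 4.2 nmol/L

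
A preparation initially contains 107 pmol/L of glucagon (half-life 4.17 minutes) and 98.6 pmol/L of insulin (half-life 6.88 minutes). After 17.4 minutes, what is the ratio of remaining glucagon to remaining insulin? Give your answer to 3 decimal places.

glucagon: 107 × (1/2)^(17.4/4.17) = 107 × (1/2)^4.1727 ≈ 5.9332 pmol/L.
insulin: 98.6 × (1/2)^(17.4/6.88) = 98.6 × (1/2)^2.5291 ≈ 17.082 pmol/L.
Ratio ≈ 5.9332 / 17.082 ≈ 0.34733.

0.347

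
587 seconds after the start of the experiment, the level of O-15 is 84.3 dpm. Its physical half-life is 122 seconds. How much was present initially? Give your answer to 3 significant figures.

Number of half-lives elapsed: n = 587/122 ≈ 4.8115.
A₀ = A × 2^n = 84.3 × 2^4.8115 = 84.3 × 28.08 ≈ 2367.2 dpm.

2370 dpm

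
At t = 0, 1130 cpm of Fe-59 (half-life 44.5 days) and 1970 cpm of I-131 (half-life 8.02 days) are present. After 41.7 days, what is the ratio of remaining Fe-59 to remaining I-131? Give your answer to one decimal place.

Fe-59: 1130 × (1/2)^(41.7/44.5) = 1130 × (1/2)^0.93708 ≈ 590.19 cpm.
I-131: 1970 × (1/2)^(41.7/8.02) = 1970 × (1/2)^5.1995 ≈ 53.612 cpm.
Ratio ≈ 590.19 / 53.612 ≈ 11.009.

11.0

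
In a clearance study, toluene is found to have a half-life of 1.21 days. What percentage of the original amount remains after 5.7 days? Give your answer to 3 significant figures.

n = 5.7/1.21 ≈ 4.7107 half-lives.
Fraction remaining = (1/2)^4.7107 ≈ 0.038188, i.e. 3.8188%.

3.82%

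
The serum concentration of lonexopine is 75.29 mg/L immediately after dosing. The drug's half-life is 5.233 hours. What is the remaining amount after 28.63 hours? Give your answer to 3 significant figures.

1.70 mg/L

Number of half-lives: n = 28.63/5.233 ≈ 5.471.
Remaining = 75.29 × (1/2)^5.471 = 75.29 × 0.022545 ≈ 1.6974 mg/L.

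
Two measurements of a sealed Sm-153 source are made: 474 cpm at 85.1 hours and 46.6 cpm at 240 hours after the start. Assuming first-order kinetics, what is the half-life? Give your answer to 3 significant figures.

Over Δt = 240 − 85.1 = 154.9 hours, the level fell by a factor of 474/46.6 ≈ 10.172.
n = log₂(10.172) ≈ 3.3465 half-lives, so t½ = 154.9/3.3465 ≈ 46.287 hours.

46.3 hours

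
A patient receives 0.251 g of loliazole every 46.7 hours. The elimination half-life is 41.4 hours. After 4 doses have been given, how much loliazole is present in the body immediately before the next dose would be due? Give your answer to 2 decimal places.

The 4 doses were given 186.8, 140.1, 93.4, 46.7 hours ago.
Total = 0.251·(1/2)^(186.8/41.4) + 0.251·(1/2)^(140.1/41.4) + 0.251·(1/2)^(93.4/41.4) + 0.251·(1/2)^(46.7/41.4)
      = 0.011 + 0.024042 + 0.052546 + 0.11484 ≈ 0.20243 g.

0.20 g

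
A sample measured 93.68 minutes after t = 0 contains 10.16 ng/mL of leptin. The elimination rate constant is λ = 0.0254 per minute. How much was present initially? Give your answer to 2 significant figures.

t½ = ln 2 / λ = 0.69315 / 0.0254 ≈ 27.289 minutes.
Number of half-lives elapsed: n = 93.68/27.289 ≈ 3.4329.
A₀ = A × 2^n = 10.16 × 2^3.4329 = 10.16 × 10.799 ≈ 109.72 ng/mL.

110 ng/mL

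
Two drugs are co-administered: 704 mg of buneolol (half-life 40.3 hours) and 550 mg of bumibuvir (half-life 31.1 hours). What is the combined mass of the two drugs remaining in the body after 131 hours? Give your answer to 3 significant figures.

buneolol: 704 × (1/2)^(131/40.3) = 704 × (1/2)^3.2506 ≈ 73.967 mg.
bumibuvir: 550 × (1/2)^(131/31.1) = 550 × (1/2)^4.2122 ≈ 29.673 mg.
Total = 73.967 + 29.673 ≈ 103.64 mg.

104 mg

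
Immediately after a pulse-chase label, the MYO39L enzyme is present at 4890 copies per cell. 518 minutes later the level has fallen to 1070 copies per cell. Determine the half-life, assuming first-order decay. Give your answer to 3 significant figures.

236 minutes

A/A₀ = 1070/4890 ≈ 0.21881.
n = log₂(4.5701) ≈ 2.1922 half-lives elapsed in 518 minutes.
t½ = 518/2.1922 ≈ 236.29 minutes.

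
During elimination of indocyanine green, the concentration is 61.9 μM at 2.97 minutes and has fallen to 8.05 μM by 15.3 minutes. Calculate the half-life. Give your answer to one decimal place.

4.2 minutes

Over Δt = 15.3 − 2.97 = 12.33 minutes, the level fell by a factor of 61.9/8.05 ≈ 7.6894.
n = log₂(7.6894) ≈ 2.9429 half-lives, so t½ = 12.33/2.9429 ≈ 4.1898 minutes.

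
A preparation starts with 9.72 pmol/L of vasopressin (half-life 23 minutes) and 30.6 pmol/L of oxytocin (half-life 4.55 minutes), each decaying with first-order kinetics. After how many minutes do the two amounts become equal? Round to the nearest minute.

9 minutes

Set 9.72·(1/2)^(t/23) = 30.6·(1/2)^(t/4.55).
Taking log₂: log₂(9.72/30.6) = t·(1/23 − 1/4.55).
log₂(0.31765) = -1.6545; 1/23 − 1/4.55 = -0.1763.
t = -1.6545 / -0.1763 ≈ 9.3845 minutes.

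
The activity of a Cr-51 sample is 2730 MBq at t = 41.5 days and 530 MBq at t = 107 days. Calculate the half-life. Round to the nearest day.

28 days

Over Δt = 107 − 41.5 = 65.5 days, the level fell by a factor of 2730/530 ≈ 5.1509.
n = log₂(5.1509) ≈ 2.3648 half-lives, so t½ = 65.5/2.3648 ≈ 27.697 days.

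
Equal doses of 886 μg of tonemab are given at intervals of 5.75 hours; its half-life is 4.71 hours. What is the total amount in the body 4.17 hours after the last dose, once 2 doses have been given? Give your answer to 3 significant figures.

685 μg

The 2 doses were given 9.92, 4.17 hours ago.
Total = 886·(1/2)^(9.92/4.71) + 886·(1/2)^(4.17/4.71)
      = 205.79 + 479.64 ≈ 685.43 μg.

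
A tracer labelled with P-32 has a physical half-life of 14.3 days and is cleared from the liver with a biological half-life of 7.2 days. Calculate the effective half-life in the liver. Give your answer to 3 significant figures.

1/t_eff = 1/t_phys + 1/t_biol = 1/14.3 + 1/7.2 = 0.20882 per day.
t_eff = 14.3 × 7.2 / (14.3 + 7.2) ≈ 4.7888 days.

4.79 days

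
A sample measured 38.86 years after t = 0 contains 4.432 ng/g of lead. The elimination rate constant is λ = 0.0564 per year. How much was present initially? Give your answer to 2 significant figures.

t½ = ln 2 / λ = 0.69315 / 0.0564 ≈ 12.29 years.
Number of half-lives elapsed: n = 38.86/12.29 ≈ 3.162.
A₀ = A × 2^n = 4.432 × 2^3.162 = 4.432 × 8.9505 ≈ 39.668 ng/g.

40 ng/g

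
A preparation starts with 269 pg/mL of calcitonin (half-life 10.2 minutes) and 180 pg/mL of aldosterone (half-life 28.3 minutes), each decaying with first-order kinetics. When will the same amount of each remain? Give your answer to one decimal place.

9.2 minutes

Set 269·(1/2)^(t/10.2) = 180·(1/2)^(t/28.3).
Taking log₂: log₂(269/180) = t·(1/10.2 − 1/28.3).
log₂(1.4944) = 0.57961; 1/10.2 − 1/28.3 = 0.062704.
t = 0.57961 / 0.062704 ≈ 9.2436 minutes.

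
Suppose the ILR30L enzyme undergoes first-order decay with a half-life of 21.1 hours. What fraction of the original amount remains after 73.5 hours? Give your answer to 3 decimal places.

0.089

n = 73.5/21.1 ≈ 3.4834 half-lives.
Fraction remaining = (1/2)^3.4834 ≈ 0.08941.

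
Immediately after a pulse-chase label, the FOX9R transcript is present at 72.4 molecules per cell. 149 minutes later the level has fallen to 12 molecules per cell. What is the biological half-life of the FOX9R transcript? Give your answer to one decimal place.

57.5 minutes

A/A₀ = 12/72.4 ≈ 0.16575.
n = log₂(6.0333) ≈ 2.593 half-lives elapsed in 149 minutes.
t½ = 149/2.593 ≈ 57.463 minutes.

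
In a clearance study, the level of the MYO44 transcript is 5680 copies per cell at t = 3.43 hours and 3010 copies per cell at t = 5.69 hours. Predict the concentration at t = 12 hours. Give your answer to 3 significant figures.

Over Δt = 5.69 − 3.43 = 2.26 hours, the level fell by a factor of 5680/3010 ≈ 1.887.
n = log₂(1.887) ≈ 0.91613 half-lives, so t½ = 2.26/0.91613 ≈ 2.4669 hours.
From t = 5.69 to t = 12: 3010 × (1/2)^((12−5.69)/2.4669) ≈ 511.18 copies per cell.

511 copies per cell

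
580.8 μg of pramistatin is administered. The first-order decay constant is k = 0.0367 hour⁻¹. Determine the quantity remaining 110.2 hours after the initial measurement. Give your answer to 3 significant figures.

10.2 μg

t½ = ln 2 / k = 0.69315 / 0.0367 ≈ 18.887 hours.
Number of half-lives: n = 110.2/18.887 ≈ 5.8347.
Remaining = 580.8 × (1/2)^5.8347 = 580.8 × 0.017521 ≈ 10.176 μg.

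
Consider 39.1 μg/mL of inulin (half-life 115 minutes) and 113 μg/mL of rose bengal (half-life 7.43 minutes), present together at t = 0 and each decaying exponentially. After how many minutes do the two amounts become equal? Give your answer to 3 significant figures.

Set 39.1·(1/2)^(t/115) = 113·(1/2)^(t/7.43).
Taking log₂: log₂(39.1/113) = t·(1/115 − 1/7.43).
log₂(0.34602) = -1.5311; 1/115 − 1/7.43 = -0.12589.
t = -1.5311 / -0.12589 ≈ 12.162 minutes.

12.2 minutes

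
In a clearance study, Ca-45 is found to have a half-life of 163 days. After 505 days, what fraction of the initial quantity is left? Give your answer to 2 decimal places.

0.12

n = 505/163 ≈ 3.0982 half-lives.
Fraction remaining = (1/2)^3.0982 ≈ 0.11678.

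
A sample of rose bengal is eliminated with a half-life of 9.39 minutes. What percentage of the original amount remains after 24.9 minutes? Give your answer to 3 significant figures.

n = 24.9/9.39 ≈ 2.6518 half-lives.
Fraction remaining = (1/2)^2.6518 ≈ 0.15913, i.e. 15.913%.

15.9%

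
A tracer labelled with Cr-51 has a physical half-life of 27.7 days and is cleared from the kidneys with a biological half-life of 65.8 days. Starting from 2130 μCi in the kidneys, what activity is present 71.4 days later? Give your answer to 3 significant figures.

168 μCi

1/t_eff = 1/t_phys + 1/t_biol = 1/27.7 + 1/65.8 = 0.051299 per day.
t_eff = 27.7 × 65.8 / (27.7 + 65.8) ≈ 19.494 days.
Remaining = 2130 × (1/2)^(71.4/19.494) = 2130 × (1/2)^3.6627 ≈ 168.19 μCi.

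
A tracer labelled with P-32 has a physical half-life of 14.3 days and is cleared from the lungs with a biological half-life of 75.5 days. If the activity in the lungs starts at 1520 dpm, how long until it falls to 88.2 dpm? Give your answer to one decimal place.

1/t_eff = 1/t_phys + 1/t_biol = 1/14.3 + 1/75.5 = 0.083175 per day.
t_eff = 14.3 × 75.5 / (14.3 + 75.5) ≈ 12.023 days.
n = log₂(1520/88.2) ≈ 4.1071; t = 4.1071 × 12.023 ≈ 49.38 days.

49.4 days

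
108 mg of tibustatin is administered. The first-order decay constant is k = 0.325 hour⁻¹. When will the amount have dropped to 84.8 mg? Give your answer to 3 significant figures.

t½ = ln 2 / k = 0.69315 / 0.325 ≈ 2.1328 hours.
Fraction remaining = 84.8/108 ≈ 0.78519.
n = log₂(108/84.8) = ln(1.2736)/ln 2 ≈ 0.3489 half-lives.
t = n × t½ = 0.3489 × 2.1328 ≈ 0.74411 hours.

0.744 hours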